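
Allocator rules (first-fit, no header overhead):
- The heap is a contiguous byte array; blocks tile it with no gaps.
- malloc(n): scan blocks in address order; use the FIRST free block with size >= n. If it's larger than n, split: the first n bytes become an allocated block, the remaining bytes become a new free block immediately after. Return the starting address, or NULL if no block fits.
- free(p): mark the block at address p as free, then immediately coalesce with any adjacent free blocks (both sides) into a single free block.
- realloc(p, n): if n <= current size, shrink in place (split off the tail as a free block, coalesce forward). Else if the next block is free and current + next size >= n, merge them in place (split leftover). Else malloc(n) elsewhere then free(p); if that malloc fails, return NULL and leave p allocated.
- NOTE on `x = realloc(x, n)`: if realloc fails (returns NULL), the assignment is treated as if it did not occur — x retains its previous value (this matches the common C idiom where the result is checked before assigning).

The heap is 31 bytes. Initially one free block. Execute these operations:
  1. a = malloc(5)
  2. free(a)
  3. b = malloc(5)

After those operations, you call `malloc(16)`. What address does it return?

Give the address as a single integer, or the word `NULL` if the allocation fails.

Answer: 5

Derivation:
Op 1: a = malloc(5) -> a = 0; heap: [0-4 ALLOC][5-30 FREE]
Op 2: free(a) -> (freed a); heap: [0-30 FREE]
Op 3: b = malloc(5) -> b = 0; heap: [0-4 ALLOC][5-30 FREE]
malloc(16): first-fit scan over [0-4 ALLOC][5-30 FREE] -> 5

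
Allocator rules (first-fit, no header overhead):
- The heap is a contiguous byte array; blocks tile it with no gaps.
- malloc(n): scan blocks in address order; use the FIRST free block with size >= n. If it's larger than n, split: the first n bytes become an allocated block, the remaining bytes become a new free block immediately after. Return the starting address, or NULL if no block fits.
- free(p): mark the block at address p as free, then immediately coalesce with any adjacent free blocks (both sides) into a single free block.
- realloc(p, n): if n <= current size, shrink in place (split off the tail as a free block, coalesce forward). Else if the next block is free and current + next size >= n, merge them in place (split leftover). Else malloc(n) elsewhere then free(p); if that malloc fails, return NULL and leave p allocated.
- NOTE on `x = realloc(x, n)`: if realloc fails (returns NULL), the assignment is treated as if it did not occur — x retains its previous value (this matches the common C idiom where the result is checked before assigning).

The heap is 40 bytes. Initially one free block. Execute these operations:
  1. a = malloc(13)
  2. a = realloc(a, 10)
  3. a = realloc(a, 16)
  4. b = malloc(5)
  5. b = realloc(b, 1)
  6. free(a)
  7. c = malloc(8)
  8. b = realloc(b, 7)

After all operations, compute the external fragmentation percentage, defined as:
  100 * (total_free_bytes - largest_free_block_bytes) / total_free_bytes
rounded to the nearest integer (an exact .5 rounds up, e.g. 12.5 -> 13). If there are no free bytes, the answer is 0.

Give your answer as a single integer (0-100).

Op 1: a = malloc(13) -> a = 0; heap: [0-12 ALLOC][13-39 FREE]
Op 2: a = realloc(a, 10) -> a = 0; heap: [0-9 ALLOC][10-39 FREE]
Op 3: a = realloc(a, 16) -> a = 0; heap: [0-15 ALLOC][16-39 FREE]
Op 4: b = malloc(5) -> b = 16; heap: [0-15 ALLOC][16-20 ALLOC][21-39 FREE]
Op 5: b = realloc(b, 1) -> b = 16; heap: [0-15 ALLOC][16-16 ALLOC][17-39 FREE]
Op 6: free(a) -> (freed a); heap: [0-15 FREE][16-16 ALLOC][17-39 FREE]
Op 7: c = malloc(8) -> c = 0; heap: [0-7 ALLOC][8-15 FREE][16-16 ALLOC][17-39 FREE]
Op 8: b = realloc(b, 7) -> b = 16; heap: [0-7 ALLOC][8-15 FREE][16-22 ALLOC][23-39 FREE]
Free blocks: [8 17] total_free=25 largest=17 -> 100*(25-17)/25 = 800/25 = 32

Answer: 32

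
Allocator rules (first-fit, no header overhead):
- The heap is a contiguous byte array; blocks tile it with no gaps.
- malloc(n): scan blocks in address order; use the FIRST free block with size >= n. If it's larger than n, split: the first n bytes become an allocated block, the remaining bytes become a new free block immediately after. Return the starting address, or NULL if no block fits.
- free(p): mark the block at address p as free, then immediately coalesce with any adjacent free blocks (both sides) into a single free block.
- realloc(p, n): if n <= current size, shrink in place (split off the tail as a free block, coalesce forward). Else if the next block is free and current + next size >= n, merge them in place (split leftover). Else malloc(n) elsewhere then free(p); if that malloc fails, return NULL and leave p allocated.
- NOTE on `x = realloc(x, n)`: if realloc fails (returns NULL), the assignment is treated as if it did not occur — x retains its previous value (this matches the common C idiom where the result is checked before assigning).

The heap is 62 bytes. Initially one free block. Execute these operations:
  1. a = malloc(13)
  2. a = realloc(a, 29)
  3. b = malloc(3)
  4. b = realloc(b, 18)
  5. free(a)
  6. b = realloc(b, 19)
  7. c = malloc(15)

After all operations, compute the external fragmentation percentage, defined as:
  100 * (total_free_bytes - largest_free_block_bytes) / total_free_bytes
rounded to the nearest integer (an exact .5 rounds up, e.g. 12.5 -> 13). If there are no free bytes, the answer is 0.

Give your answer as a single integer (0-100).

Op 1: a = malloc(13) -> a = 0; heap: [0-12 ALLOC][13-61 FREE]
Op 2: a = realloc(a, 29) -> a = 0; heap: [0-28 ALLOC][29-61 FREE]
Op 3: b = malloc(3) -> b = 29; heap: [0-28 ALLOC][29-31 ALLOC][32-61 FREE]
Op 4: b = realloc(b, 18) -> b = 29; heap: [0-28 ALLOC][29-46 ALLOC][47-61 FREE]
Op 5: free(a) -> (freed a); heap: [0-28 FREE][29-46 ALLOC][47-61 FREE]
Op 6: b = realloc(b, 19) -> b = 29; heap: [0-28 FREE][29-47 ALLOC][48-61 FREE]
Op 7: c = malloc(15) -> c = 0; heap: [0-14 ALLOC][15-28 FREE][29-47 ALLOC][48-61 FREE]
Free blocks: [14 14] total_free=28 largest=14 -> 100*(28-14)/28 = 1400/28 = 50

Answer: 50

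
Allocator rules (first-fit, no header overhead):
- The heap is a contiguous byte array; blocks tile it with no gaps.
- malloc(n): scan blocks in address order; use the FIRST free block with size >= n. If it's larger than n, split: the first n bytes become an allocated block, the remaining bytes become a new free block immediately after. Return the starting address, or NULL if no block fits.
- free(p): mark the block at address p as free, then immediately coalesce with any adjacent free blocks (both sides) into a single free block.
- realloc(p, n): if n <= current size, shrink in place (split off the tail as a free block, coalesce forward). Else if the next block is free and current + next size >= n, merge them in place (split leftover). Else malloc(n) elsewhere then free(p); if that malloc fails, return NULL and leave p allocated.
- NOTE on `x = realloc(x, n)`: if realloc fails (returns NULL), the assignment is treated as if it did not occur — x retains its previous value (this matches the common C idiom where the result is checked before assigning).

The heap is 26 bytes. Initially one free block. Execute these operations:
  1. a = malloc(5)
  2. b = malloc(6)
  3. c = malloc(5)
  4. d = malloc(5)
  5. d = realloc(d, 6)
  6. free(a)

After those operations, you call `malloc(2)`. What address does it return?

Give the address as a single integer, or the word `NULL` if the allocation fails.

Answer: 0

Derivation:
Op 1: a = malloc(5) -> a = 0; heap: [0-4 ALLOC][5-25 FREE]
Op 2: b = malloc(6) -> b = 5; heap: [0-4 ALLOC][5-10 ALLOC][11-25 FREE]
Op 3: c = malloc(5) -> c = 11; heap: [0-4 ALLOC][5-10 ALLOC][11-15 ALLOC][16-25 FREE]
Op 4: d = malloc(5) -> d = 16; heap: [0-4 ALLOC][5-10 ALLOC][11-15 ALLOC][16-20 ALLOC][21-25 FREE]
Op 5: d = realloc(d, 6) -> d = 16; heap: [0-4 ALLOC][5-10 ALLOC][11-15 ALLOC][16-21 ALLOC][22-25 FREE]
Op 6: free(a) -> (freed a); heap: [0-4 FREE][5-10 ALLOC][11-15 ALLOC][16-21 ALLOC][22-25 FREE]
malloc(2): first-fit scan over [0-4 FREE][5-10 ALLOC][11-15 ALLOC][16-21 ALLOC][22-25 FREE] -> 0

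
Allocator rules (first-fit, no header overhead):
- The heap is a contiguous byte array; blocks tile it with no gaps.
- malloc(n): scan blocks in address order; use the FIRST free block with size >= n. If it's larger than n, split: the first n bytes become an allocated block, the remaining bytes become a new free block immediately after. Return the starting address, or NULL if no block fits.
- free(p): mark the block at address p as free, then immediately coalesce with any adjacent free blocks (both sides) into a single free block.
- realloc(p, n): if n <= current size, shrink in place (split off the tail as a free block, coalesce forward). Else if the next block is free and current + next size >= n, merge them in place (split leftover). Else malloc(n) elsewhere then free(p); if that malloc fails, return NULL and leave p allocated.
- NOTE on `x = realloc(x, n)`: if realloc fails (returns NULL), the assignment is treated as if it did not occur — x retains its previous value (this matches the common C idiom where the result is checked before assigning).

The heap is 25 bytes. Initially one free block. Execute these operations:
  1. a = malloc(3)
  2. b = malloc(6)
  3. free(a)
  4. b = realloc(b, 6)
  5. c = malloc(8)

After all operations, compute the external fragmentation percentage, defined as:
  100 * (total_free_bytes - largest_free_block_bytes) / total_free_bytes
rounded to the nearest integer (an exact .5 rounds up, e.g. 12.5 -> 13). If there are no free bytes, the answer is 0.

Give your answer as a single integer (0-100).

Answer: 27

Derivation:
Op 1: a = malloc(3) -> a = 0; heap: [0-2 ALLOC][3-24 FREE]
Op 2: b = malloc(6) -> b = 3; heap: [0-2 ALLOC][3-8 ALLOC][9-24 FREE]
Op 3: free(a) -> (freed a); heap: [0-2 FREE][3-8 ALLOC][9-24 FREE]
Op 4: b = realloc(b, 6) -> b = 3; heap: [0-2 FREE][3-8 ALLOC][9-24 FREE]
Op 5: c = malloc(8) -> c = 9; heap: [0-2 FREE][3-8 ALLOC][9-16 ALLOC][17-24 FREE]
Free blocks: [3 8] total_free=11 largest=8 -> 100*(11-8)/11 = 300/11 ≈ 27.273 -> rounds to 27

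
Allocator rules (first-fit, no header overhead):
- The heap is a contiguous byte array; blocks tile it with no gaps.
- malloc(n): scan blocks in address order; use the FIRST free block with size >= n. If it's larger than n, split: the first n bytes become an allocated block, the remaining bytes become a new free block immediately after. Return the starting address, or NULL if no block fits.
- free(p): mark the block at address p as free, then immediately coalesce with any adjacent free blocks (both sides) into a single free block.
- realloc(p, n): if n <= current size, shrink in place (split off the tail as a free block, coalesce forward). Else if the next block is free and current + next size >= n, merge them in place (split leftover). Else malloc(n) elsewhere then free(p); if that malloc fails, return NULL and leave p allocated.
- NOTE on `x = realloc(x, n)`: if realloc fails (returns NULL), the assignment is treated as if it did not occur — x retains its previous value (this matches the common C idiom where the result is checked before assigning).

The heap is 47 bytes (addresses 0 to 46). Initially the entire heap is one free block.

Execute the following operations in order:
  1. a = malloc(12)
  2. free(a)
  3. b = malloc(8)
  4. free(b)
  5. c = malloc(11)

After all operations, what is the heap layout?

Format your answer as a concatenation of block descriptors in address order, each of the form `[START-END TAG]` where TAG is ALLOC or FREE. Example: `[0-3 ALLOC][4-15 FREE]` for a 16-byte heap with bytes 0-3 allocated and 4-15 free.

Op 1: a = malloc(12) -> a = 0; heap: [0-11 ALLOC][12-46 FREE]
Op 2: free(a) -> (freed a); heap: [0-46 FREE]
Op 3: b = malloc(8) -> b = 0; heap: [0-7 ALLOC][8-46 FREE]
Op 4: free(b) -> (freed b); heap: [0-46 FREE]
Op 5: c = malloc(11) -> c = 0; heap: [0-10 ALLOC][11-46 FREE]

Answer: [0-10 ALLOC][11-46 FREE]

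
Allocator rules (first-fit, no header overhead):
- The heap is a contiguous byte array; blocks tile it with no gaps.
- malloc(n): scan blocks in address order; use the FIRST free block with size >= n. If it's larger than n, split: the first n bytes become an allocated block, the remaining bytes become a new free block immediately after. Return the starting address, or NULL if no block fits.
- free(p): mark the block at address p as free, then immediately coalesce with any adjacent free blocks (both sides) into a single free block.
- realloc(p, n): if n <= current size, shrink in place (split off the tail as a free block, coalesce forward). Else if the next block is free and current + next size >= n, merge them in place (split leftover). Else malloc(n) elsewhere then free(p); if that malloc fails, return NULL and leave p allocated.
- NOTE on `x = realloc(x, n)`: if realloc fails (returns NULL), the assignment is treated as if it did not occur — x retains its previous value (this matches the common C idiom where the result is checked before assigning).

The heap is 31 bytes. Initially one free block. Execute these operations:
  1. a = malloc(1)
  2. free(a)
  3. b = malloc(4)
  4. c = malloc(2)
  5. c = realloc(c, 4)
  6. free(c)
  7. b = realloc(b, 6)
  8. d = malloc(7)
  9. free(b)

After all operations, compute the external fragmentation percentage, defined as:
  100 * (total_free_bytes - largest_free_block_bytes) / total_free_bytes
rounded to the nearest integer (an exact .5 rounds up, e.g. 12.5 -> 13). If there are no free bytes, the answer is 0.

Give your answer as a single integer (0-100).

Op 1: a = malloc(1) -> a = 0; heap: [0-0 ALLOC][1-30 FREE]
Op 2: free(a) -> (freed a); heap: [0-30 FREE]
Op 3: b = malloc(4) -> b = 0; heap: [0-3 ALLOC][4-30 FREE]
Op 4: c = malloc(2) -> c = 4; heap: [0-3 ALLOC][4-5 ALLOC][6-30 FREE]
Op 5: c = realloc(c, 4) -> c = 4; heap: [0-3 ALLOC][4-7 ALLOC][8-30 FREE]
Op 6: free(c) -> (freed c); heap: [0-3 ALLOC][4-30 FREE]
Op 7: b = realloc(b, 6) -> b = 0; heap: [0-5 ALLOC][6-30 FREE]
Op 8: d = malloc(7) -> d = 6; heap: [0-5 ALLOC][6-12 ALLOC][13-30 FREE]
Op 9: free(b) -> (freed b); heap: [0-5 FREE][6-12 ALLOC][13-30 FREE]
Free blocks: [6 18] total_free=24 largest=18 -> 100*(24-18)/24 = 600/24 = 25

Answer: 25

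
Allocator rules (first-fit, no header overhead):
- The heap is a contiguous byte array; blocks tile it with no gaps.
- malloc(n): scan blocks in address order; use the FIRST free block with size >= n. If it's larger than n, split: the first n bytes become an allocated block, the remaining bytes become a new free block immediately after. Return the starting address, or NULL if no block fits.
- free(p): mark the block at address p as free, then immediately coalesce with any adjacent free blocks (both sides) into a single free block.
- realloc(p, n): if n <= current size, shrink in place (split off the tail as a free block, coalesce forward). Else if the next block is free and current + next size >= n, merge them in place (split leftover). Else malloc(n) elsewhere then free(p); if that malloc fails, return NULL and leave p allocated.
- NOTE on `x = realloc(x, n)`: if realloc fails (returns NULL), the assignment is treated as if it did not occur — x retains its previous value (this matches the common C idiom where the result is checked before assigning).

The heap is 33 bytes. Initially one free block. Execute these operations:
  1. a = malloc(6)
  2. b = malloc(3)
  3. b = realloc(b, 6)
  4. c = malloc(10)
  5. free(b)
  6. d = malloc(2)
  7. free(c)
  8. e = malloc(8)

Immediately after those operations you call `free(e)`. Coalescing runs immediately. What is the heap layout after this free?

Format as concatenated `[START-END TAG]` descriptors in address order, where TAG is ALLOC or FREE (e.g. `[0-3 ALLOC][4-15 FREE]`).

Answer: [0-5 ALLOC][6-7 ALLOC][8-32 FREE]

Derivation:
Op 1: a = malloc(6) -> a = 0; heap: [0-5 ALLOC][6-32 FREE]
Op 2: b = malloc(3) -> b = 6; heap: [0-5 ALLOC][6-8 ALLOC][9-32 FREE]
Op 3: b = realloc(b, 6) -> b = 6; heap: [0-5 ALLOC][6-11 ALLOC][12-32 FREE]
Op 4: c = malloc(10) -> c = 12; heap: [0-5 ALLOC][6-11 ALLOC][12-21 ALLOC][22-32 FREE]
Op 5: free(b) -> (freed b); heap: [0-5 ALLOC][6-11 FREE][12-21 ALLOC][22-32 FREE]
Op 6: d = malloc(2) -> d = 6; heap: [0-5 ALLOC][6-7 ALLOC][8-11 FREE][12-21 ALLOC][22-32 FREE]
Op 7: free(c) -> (freed c); heap: [0-5 ALLOC][6-7 ALLOC][8-32 FREE]
Op 8: e = malloc(8) -> e = 8; heap: [0-5 ALLOC][6-7 ALLOC][8-15 ALLOC][16-32 FREE]
free(e): e = 8 -> block [8-15 ALLOC]; mark free, coalesce with adjacent free neighbors -> [0-5 ALLOC][6-7 ALLOC][8-32 FREE]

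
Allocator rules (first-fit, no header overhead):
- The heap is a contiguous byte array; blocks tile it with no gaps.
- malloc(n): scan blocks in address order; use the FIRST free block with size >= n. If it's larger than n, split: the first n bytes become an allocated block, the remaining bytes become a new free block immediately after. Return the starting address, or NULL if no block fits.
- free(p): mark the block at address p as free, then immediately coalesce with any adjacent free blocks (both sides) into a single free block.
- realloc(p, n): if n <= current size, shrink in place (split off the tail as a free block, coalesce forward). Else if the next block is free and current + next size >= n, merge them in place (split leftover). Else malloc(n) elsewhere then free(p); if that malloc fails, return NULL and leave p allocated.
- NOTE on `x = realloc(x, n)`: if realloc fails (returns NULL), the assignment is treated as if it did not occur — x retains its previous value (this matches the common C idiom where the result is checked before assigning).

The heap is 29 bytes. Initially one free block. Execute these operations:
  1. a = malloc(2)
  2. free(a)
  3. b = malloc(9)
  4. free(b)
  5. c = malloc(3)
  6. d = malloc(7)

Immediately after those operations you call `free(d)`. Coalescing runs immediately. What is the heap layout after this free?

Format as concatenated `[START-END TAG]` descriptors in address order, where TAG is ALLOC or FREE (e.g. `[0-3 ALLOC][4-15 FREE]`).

Answer: [0-2 ALLOC][3-28 FREE]

Derivation:
Op 1: a = malloc(2) -> a = 0; heap: [0-1 ALLOC][2-28 FREE]
Op 2: free(a) -> (freed a); heap: [0-28 FREE]
Op 3: b = malloc(9) -> b = 0; heap: [0-8 ALLOC][9-28 FREE]
Op 4: free(b) -> (freed b); heap: [0-28 FREE]
Op 5: c = malloc(3) -> c = 0; heap: [0-2 ALLOC][3-28 FREE]
Op 6: d = malloc(7) -> d = 3; heap: [0-2 ALLOC][3-9 ALLOC][10-28 FREE]
free(d): d = 3 -> block [3-9 ALLOC]; mark free, coalesce with adjacent free neighbors -> [0-2 ALLOC][3-28 FREE]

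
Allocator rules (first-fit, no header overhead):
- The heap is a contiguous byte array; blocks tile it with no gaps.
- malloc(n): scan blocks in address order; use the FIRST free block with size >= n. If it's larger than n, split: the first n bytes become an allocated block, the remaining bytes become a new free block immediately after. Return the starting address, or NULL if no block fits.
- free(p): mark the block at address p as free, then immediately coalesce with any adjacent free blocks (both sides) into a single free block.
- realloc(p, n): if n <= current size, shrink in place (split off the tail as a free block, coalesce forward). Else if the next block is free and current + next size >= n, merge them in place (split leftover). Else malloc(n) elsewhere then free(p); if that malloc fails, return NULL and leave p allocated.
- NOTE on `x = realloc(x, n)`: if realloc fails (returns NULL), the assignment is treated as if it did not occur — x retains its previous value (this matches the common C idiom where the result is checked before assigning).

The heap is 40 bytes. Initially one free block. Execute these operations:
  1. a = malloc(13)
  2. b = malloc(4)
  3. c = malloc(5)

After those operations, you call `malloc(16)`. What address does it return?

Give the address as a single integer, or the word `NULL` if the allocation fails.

Op 1: a = malloc(13) -> a = 0; heap: [0-12 ALLOC][13-39 FREE]
Op 2: b = malloc(4) -> b = 13; heap: [0-12 ALLOC][13-16 ALLOC][17-39 FREE]
Op 3: c = malloc(5) -> c = 17; heap: [0-12 ALLOC][13-16 ALLOC][17-21 ALLOC][22-39 FREE]
malloc(16): first-fit scan over [0-12 ALLOC][13-16 ALLOC][17-21 ALLOC][22-39 FREE] -> 22

Answer: 22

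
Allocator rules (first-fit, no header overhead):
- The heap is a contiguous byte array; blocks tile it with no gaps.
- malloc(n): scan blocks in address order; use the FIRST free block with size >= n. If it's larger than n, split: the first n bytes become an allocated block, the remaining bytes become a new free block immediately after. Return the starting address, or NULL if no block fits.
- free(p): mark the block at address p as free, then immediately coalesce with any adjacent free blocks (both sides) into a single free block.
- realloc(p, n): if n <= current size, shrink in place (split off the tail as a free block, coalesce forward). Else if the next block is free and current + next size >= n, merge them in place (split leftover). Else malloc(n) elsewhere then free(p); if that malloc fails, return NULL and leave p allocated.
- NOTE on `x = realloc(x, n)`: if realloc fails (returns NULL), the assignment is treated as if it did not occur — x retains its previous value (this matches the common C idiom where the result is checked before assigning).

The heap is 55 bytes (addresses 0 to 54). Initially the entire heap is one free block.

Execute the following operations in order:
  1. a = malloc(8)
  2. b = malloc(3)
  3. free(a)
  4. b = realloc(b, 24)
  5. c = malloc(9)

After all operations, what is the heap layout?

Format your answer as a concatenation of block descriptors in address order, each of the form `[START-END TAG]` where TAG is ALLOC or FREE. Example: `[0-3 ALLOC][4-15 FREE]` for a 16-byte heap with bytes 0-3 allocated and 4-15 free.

Answer: [0-7 FREE][8-31 ALLOC][32-40 ALLOC][41-54 FREE]

Derivation:
Op 1: a = malloc(8) -> a = 0; heap: [0-7 ALLOC][8-54 FREE]
Op 2: b = malloc(3) -> b = 8; heap: [0-7 ALLOC][8-10 ALLOC][11-54 FREE]
Op 3: free(a) -> (freed a); heap: [0-7 FREE][8-10 ALLOC][11-54 FREE]
Op 4: b = realloc(b, 24) -> b = 8; heap: [0-7 FREE][8-31 ALLOC][32-54 FREE]
Op 5: c = malloc(9) -> c = 32; heap: [0-7 FREE][8-31 ALLOC][32-40 ALLOC][41-54 FREE]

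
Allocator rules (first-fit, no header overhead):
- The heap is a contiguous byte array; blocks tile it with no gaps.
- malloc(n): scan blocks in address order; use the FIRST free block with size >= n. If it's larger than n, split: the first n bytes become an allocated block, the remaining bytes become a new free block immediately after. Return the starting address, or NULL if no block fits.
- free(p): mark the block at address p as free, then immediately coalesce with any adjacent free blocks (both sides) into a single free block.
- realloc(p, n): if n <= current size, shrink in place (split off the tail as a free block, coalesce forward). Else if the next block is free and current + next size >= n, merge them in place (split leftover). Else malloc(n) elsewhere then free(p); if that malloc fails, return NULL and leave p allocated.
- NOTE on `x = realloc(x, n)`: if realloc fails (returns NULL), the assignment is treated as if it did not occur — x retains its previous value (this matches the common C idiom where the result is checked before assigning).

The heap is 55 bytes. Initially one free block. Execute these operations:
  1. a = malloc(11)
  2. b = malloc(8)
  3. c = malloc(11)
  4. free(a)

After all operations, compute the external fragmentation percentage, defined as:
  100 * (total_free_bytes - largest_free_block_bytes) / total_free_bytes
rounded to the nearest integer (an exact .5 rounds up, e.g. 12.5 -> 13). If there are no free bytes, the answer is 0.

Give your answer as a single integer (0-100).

Op 1: a = malloc(11) -> a = 0; heap: [0-10 ALLOC][11-54 FREE]
Op 2: b = malloc(8) -> b = 11; heap: [0-10 ALLOC][11-18 ALLOC][19-54 FREE]
Op 3: c = malloc(11) -> c = 19; heap: [0-10 ALLOC][11-18 ALLOC][19-29 ALLOC][30-54 FREE]
Op 4: free(a) -> (freed a); heap: [0-10 FREE][11-18 ALLOC][19-29 ALLOC][30-54 FREE]
Free blocks: [11 25] total_free=36 largest=25 -> 100*(36-25)/36 = 1100/36 ≈ 30.556 -> rounds to 31

Answer: 31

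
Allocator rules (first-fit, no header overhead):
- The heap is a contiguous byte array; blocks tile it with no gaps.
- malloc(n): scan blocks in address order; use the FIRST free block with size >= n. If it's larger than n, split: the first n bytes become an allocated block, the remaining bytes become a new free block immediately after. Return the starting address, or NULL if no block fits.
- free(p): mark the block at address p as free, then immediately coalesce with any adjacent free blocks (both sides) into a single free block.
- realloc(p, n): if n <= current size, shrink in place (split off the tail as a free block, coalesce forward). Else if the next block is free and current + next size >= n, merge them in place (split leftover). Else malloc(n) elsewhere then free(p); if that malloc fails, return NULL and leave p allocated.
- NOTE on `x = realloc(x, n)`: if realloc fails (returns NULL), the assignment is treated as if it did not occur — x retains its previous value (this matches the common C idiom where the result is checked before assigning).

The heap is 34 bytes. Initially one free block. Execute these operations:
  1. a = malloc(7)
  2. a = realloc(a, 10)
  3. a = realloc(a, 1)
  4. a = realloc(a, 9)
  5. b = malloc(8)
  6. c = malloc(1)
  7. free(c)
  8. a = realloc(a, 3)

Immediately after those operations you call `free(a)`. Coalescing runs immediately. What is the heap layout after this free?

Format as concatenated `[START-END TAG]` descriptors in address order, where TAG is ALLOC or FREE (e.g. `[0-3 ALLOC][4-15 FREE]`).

Op 1: a = malloc(7) -> a = 0; heap: [0-6 ALLOC][7-33 FREE]
Op 2: a = realloc(a, 10) -> a = 0; heap: [0-9 ALLOC][10-33 FREE]
Op 3: a = realloc(a, 1) -> a = 0; heap: [0-0 ALLOC][1-33 FREE]
Op 4: a = realloc(a, 9) -> a = 0; heap: [0-8 ALLOC][9-33 FREE]
Op 5: b = malloc(8) -> b = 9; heap: [0-8 ALLOC][9-16 ALLOC][17-33 FREE]
Op 6: c = malloc(1) -> c = 17; heap: [0-8 ALLOC][9-16 ALLOC][17-17 ALLOC][18-33 FREE]
Op 7: free(c) -> (freed c); heap: [0-8 ALLOC][9-16 ALLOC][17-33 FREE]
Op 8: a = realloc(a, 3) -> a = 0; heap: [0-2 ALLOC][3-8 FREE][9-16 ALLOC][17-33 FREE]
free(a): a = 0 -> block [0-2 ALLOC]; mark free, coalesce with adjacent free neighbors -> [0-8 FREE][9-16 ALLOC][17-33 FREE]

Answer: [0-8 FREE][9-16 ALLOC][17-33 FREE]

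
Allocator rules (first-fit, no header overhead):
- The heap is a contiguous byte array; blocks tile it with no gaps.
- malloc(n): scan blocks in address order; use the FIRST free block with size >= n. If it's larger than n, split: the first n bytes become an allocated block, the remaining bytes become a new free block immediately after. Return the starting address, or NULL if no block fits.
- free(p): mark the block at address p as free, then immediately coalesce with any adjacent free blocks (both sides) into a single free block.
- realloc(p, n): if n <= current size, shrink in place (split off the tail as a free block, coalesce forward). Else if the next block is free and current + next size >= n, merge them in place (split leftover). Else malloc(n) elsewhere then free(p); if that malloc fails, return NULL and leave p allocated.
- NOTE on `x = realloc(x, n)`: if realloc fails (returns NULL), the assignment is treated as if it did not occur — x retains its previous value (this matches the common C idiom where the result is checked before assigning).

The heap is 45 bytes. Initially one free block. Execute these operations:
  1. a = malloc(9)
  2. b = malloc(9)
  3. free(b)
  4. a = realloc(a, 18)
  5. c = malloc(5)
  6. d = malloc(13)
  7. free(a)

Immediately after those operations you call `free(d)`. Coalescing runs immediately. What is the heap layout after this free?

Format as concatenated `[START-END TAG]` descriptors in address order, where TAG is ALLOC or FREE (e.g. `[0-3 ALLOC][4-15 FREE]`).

Op 1: a = malloc(9) -> a = 0; heap: [0-8 ALLOC][9-44 FREE]
Op 2: b = malloc(9) -> b = 9; heap: [0-8 ALLOC][9-17 ALLOC][18-44 FREE]
Op 3: free(b) -> (freed b); heap: [0-8 ALLOC][9-44 FREE]
Op 4: a = realloc(a, 18) -> a = 0; heap: [0-17 ALLOC][18-44 FREE]
Op 5: c = malloc(5) -> c = 18; heap: [0-17 ALLOC][18-22 ALLOC][23-44 FREE]
Op 6: d = malloc(13) -> d = 23; heap: [0-17 ALLOC][18-22 ALLOC][23-35 ALLOC][36-44 FREE]
Op 7: free(a) -> (freed a); heap: [0-17 FREE][18-22 ALLOC][23-35 ALLOC][36-44 FREE]
free(d): d = 23 -> block [23-35 ALLOC]; mark free, coalesce with adjacent free neighbors -> [0-17 FREE][18-22 ALLOC][23-44 FREE]

Answer: [0-17 FREE][18-22 ALLOC][23-44 FREE]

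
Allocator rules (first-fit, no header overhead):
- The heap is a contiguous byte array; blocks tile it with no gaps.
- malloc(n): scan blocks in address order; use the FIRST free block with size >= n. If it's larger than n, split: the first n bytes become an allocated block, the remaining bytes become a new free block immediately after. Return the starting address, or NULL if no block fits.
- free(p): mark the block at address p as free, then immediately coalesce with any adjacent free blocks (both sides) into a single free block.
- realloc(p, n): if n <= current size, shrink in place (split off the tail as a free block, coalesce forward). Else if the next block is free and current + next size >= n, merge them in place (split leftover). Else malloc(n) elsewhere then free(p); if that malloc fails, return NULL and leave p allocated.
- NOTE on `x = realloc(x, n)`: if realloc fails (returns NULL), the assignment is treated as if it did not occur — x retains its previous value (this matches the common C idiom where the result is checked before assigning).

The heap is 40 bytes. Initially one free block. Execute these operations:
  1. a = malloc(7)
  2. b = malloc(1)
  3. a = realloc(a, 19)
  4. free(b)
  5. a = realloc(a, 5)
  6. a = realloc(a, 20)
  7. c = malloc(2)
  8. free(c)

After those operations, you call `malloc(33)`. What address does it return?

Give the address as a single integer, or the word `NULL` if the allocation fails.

Op 1: a = malloc(7) -> a = 0; heap: [0-6 ALLOC][7-39 FREE]
Op 2: b = malloc(1) -> b = 7; heap: [0-6 ALLOC][7-7 ALLOC][8-39 FREE]
Op 3: a = realloc(a, 19) -> a = 8; heap: [0-6 FREE][7-7 ALLOC][8-26 ALLOC][27-39 FREE]
Op 4: free(b) -> (freed b); heap: [0-7 FREE][8-26 ALLOC][27-39 FREE]
Op 5: a = realloc(a, 5) -> a = 8; heap: [0-7 FREE][8-12 ALLOC][13-39 FREE]
Op 6: a = realloc(a, 20) -> a = 8; heap: [0-7 FREE][8-27 ALLOC][28-39 FREE]
Op 7: c = malloc(2) -> c = 0; heap: [0-1 ALLOC][2-7 FREE][8-27 ALLOC][28-39 FREE]
Op 8: free(c) -> (freed c); heap: [0-7 FREE][8-27 ALLOC][28-39 FREE]
malloc(33): first-fit scan over [0-7 FREE][8-27 ALLOC][28-39 FREE] -> NULL

Answer: NULL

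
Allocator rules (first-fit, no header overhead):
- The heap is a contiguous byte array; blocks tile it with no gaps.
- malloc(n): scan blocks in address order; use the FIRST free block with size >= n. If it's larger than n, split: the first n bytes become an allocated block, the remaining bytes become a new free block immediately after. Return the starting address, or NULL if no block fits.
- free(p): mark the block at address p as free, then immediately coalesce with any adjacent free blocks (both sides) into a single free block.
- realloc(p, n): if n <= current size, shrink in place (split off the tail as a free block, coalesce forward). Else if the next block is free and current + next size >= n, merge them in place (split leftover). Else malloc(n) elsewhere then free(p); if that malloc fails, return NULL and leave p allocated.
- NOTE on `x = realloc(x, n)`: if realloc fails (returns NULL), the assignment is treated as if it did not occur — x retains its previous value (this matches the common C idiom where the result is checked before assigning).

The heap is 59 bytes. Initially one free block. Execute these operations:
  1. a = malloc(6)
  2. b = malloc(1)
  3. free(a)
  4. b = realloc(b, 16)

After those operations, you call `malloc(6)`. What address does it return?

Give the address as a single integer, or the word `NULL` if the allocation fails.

Answer: 0

Derivation:
Op 1: a = malloc(6) -> a = 0; heap: [0-5 ALLOC][6-58 FREE]
Op 2: b = malloc(1) -> b = 6; heap: [0-5 ALLOC][6-6 ALLOC][7-58 FREE]
Op 3: free(a) -> (freed a); heap: [0-5 FREE][6-6 ALLOC][7-58 FREE]
Op 4: b = realloc(b, 16) -> b = 6; heap: [0-5 FREE][6-21 ALLOC][22-58 FREE]
malloc(6): first-fit scan over [0-5 FREE][6-21 ALLOC][22-58 FREE] -> 0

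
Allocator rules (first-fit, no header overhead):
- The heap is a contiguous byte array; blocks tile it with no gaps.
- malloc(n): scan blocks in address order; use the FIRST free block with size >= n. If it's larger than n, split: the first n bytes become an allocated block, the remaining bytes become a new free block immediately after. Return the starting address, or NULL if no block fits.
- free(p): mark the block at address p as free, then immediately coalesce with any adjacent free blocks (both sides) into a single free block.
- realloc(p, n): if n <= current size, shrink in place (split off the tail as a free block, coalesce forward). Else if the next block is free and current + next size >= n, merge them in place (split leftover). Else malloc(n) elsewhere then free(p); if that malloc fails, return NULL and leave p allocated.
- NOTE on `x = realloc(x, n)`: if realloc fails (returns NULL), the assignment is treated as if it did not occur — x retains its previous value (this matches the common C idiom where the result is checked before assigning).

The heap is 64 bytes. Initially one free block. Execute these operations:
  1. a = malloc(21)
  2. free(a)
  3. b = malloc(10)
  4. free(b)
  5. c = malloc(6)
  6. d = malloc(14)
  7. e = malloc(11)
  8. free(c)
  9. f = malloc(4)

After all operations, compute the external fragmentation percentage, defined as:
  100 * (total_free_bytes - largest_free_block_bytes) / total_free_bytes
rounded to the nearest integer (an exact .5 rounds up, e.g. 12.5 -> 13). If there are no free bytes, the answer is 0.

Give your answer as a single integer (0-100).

Answer: 6

Derivation:
Op 1: a = malloc(21) -> a = 0; heap: [0-20 ALLOC][21-63 FREE]
Op 2: free(a) -> (freed a); heap: [0-63 FREE]
Op 3: b = malloc(10) -> b = 0; heap: [0-9 ALLOC][10-63 FREE]
Op 4: free(b) -> (freed b); heap: [0-63 FREE]
Op 5: c = malloc(6) -> c = 0; heap: [0-5 ALLOC][6-63 FREE]
Op 6: d = malloc(14) -> d = 6; heap: [0-5 ALLOC][6-19 ALLOC][20-63 FREE]
Op 7: e = malloc(11) -> e = 20; heap: [0-5 ALLOC][6-19 ALLOC][20-30 ALLOC][31-63 FREE]
Op 8: free(c) -> (freed c); heap: [0-5 FREE][6-19 ALLOC][20-30 ALLOC][31-63 FREE]
Op 9: f = malloc(4) -> f = 0; heap: [0-3 ALLOC][4-5 FREE][6-19 ALLOC][20-30 ALLOC][31-63 FREE]
Free blocks: [2 33] total_free=35 largest=33 -> 100*(35-33)/35 = 200/35 ≈ 5.714 -> rounds to 6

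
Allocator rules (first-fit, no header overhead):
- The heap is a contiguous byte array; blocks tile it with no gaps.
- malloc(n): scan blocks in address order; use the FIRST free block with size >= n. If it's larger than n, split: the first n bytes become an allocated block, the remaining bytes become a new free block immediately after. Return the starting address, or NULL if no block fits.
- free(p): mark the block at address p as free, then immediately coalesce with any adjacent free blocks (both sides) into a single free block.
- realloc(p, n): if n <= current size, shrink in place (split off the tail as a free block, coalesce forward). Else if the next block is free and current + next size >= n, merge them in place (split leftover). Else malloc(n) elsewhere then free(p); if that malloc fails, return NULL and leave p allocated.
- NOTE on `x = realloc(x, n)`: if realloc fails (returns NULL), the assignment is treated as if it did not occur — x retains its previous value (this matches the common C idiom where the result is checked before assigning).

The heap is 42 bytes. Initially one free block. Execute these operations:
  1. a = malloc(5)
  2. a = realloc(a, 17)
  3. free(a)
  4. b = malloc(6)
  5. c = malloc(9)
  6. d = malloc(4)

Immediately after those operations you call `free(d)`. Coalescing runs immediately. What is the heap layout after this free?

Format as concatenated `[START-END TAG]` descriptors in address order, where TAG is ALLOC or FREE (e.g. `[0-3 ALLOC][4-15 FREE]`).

Op 1: a = malloc(5) -> a = 0; heap: [0-4 ALLOC][5-41 FREE]
Op 2: a = realloc(a, 17) -> a = 0; heap: [0-16 ALLOC][17-41 FREE]
Op 3: free(a) -> (freed a); heap: [0-41 FREE]
Op 4: b = malloc(6) -> b = 0; heap: [0-5 ALLOC][6-41 FREE]
Op 5: c = malloc(9) -> c = 6; heap: [0-5 ALLOC][6-14 ALLOC][15-41 FREE]
Op 6: d = malloc(4) -> d = 15; heap: [0-5 ALLOC][6-14 ALLOC][15-18 ALLOC][19-41 FREE]
free(d): d = 15 -> block [15-18 ALLOC]; mark free, coalesce with adjacent free neighbors -> [0-5 ALLOC][6-14 ALLOC][15-41 FREE]

Answer: [0-5 ALLOC][6-14 ALLOC][15-41 FREE]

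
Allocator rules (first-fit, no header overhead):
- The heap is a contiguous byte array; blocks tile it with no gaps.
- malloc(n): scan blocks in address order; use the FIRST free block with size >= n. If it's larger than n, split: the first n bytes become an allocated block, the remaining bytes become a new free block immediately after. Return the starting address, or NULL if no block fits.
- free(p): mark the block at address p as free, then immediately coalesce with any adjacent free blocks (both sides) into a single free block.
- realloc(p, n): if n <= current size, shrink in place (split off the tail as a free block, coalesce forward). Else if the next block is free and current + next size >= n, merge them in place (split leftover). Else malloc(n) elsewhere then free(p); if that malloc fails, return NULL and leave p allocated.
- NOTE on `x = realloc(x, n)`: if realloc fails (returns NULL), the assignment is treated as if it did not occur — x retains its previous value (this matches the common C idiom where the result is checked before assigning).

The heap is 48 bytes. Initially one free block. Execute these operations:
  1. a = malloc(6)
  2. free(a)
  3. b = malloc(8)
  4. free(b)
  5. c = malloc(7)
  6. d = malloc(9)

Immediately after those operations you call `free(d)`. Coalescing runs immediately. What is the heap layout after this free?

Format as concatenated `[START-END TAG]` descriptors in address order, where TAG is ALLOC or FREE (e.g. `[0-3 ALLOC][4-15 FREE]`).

Op 1: a = malloc(6) -> a = 0; heap: [0-5 ALLOC][6-47 FREE]
Op 2: free(a) -> (freed a); heap: [0-47 FREE]
Op 3: b = malloc(8) -> b = 0; heap: [0-7 ALLOC][8-47 FREE]
Op 4: free(b) -> (freed b); heap: [0-47 FREE]
Op 5: c = malloc(7) -> c = 0; heap: [0-6 ALLOC][7-47 FREE]
Op 6: d = malloc(9) -> d = 7; heap: [0-6 ALLOC][7-15 ALLOC][16-47 FREE]
free(d): d = 7 -> block [7-15 ALLOC]; mark free, coalesce with adjacent free neighbors -> [0-6 ALLOC][7-47 FREE]

Answer: [0-6 ALLOC][7-47 FREE]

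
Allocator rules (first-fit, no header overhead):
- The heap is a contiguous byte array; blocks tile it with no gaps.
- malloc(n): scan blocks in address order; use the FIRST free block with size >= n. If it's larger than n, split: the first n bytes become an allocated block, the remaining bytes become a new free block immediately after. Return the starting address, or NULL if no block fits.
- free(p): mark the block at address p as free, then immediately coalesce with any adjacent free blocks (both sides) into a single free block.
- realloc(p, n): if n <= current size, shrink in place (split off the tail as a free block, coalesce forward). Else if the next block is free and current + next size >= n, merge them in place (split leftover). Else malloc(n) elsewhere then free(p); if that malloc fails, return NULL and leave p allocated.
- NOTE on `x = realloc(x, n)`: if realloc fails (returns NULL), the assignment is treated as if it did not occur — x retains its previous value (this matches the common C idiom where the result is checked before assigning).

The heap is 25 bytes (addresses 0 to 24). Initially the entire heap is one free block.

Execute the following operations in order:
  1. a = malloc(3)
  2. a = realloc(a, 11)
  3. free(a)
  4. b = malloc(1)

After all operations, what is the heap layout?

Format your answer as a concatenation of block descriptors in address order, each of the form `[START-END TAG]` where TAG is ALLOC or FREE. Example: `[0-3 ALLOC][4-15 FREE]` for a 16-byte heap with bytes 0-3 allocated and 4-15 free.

Op 1: a = malloc(3) -> a = 0; heap: [0-2 ALLOC][3-24 FREE]
Op 2: a = realloc(a, 11) -> a = 0; heap: [0-10 ALLOC][11-24 FREE]
Op 3: free(a) -> (freed a); heap: [0-24 FREE]
Op 4: b = malloc(1) -> b = 0; heap: [0-0 ALLOC][1-24 FREE]

Answer: [0-0 ALLOC][1-24 FREE]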